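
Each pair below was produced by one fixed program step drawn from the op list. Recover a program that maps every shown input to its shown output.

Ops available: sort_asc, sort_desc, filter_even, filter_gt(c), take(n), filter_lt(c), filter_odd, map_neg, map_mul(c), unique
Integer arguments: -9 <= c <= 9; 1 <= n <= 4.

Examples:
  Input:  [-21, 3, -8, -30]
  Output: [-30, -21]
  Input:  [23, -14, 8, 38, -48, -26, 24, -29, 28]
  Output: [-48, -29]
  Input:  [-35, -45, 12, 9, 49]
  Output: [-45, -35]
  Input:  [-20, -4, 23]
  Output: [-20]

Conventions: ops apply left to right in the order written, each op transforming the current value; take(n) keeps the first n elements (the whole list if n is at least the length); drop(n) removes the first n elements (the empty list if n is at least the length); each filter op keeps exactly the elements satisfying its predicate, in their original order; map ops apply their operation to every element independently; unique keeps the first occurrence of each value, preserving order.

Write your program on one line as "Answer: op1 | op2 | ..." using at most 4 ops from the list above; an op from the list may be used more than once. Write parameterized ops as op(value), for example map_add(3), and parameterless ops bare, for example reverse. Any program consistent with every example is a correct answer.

filter_lt(-4) | sort_desc | sort_asc | take(2)

Check, running the answer program on each example:
  [-21, 3, -8, -30] -> [-21, -8, -30] -> [-8, -21, -30] -> [-30, -21, -8] -> [-30, -21]
  [23, -14, 8, 38, -48, -26, 24, -29, 28] -> [-14, -48, -26, -29] -> [-14, -26, -29, -48] -> [-48, -29, -26, -14] -> [-48, -29]
  [-35, -45, 12, 9, 49] -> [-35, -45] -> [-35, -45] -> [-45, -35] -> [-45, -35]
  [-20, -4, 23] -> [-20] -> [-20] -> [-20] -> [-20]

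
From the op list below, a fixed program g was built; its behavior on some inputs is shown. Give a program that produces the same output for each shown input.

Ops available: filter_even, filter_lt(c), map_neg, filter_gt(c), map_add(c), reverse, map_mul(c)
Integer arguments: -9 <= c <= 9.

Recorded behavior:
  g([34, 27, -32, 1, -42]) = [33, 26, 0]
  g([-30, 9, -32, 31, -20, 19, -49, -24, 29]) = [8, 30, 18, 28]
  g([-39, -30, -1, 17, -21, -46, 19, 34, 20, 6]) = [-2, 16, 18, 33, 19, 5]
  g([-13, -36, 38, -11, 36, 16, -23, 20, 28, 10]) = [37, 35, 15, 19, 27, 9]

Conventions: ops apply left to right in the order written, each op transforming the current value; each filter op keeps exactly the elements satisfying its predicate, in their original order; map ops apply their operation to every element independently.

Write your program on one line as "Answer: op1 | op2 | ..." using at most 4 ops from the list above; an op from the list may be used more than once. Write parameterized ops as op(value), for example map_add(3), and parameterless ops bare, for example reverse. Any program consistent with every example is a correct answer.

reverse | map_add(-1) | filter_gt(-6) | reverse

Check, running the answer program on each example:
  [34, 27, -32, 1, -42] -> [-42, 1, -32, 27, 34] -> [-43, 0, -33, 26, 33] -> [0, 26, 33] -> [33, 26, 0]
  [-30, 9, -32, 31, -20, 19, -49, -24, 29] -> [29, -24, -49, 19, -20, 31, -32, 9, -30] -> [28, -25, -50, 18, -21, 30, -33, 8, -31] -> [28, 18, 30, 8] -> [8, 30, 18, 28]
  [-39, -30, -1, 17, -21, -46, 19, 34, 20, 6] -> [6, 20, 34, 19, -46, -21, 17, -1, -30, -39] -> [5, 19, 33, 18, -47, -22, 16, -2, -31, -40] -> [5, 19, 33, 18, 16, -2] -> [-2, 16, 18, 33, 19, 5]
  [-13, -36, 38, -11, 36, 16, -23, 20, 28, 10] -> [10, 28, 20, -23, 16, 36, -11, 38, -36, -13] -> [9, 27, 19, -24, 15, 35, -12, 37, -37, -14] -> [9, 27, 19, 15, 35, 37] -> [37, 35, 15, 19, 27, 9]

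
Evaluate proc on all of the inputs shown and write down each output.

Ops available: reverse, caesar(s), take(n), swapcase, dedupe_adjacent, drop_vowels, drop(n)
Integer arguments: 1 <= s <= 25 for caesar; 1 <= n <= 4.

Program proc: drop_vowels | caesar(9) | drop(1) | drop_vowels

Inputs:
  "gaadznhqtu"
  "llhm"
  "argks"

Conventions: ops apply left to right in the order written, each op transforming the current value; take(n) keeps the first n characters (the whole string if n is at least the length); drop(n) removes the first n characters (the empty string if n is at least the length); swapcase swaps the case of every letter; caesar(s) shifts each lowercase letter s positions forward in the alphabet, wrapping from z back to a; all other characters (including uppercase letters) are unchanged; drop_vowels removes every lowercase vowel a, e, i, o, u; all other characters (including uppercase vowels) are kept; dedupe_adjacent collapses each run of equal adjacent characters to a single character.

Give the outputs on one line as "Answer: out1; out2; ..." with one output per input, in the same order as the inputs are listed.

Execution, op by op:
  "gaadznhqtu" -> "gdznhqt" -> "pmiwqzc" -> "miwqzc" -> "mwqzc"
  "llhm" -> "llhm" -> "uuqv" -> "uqv" -> "qv"
  "argks" -> "rgks" -> "aptb" -> "ptb" -> "ptb"

"mwqzc"; "qv"; "ptb"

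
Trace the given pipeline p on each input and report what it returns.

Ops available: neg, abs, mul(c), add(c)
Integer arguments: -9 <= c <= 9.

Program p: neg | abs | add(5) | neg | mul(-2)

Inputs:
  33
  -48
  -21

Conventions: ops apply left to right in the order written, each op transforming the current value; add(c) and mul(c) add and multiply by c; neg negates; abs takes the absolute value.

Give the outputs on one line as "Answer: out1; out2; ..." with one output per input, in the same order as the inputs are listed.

76; 106; 52

Execution, op by op:
  33 -> -33 -> 33 -> 38 -> -38 -> 76
  -48 -> 48 -> 48 -> 53 -> -53 -> 106
  -21 -> 21 -> 21 -> 26 -> -26 -> 52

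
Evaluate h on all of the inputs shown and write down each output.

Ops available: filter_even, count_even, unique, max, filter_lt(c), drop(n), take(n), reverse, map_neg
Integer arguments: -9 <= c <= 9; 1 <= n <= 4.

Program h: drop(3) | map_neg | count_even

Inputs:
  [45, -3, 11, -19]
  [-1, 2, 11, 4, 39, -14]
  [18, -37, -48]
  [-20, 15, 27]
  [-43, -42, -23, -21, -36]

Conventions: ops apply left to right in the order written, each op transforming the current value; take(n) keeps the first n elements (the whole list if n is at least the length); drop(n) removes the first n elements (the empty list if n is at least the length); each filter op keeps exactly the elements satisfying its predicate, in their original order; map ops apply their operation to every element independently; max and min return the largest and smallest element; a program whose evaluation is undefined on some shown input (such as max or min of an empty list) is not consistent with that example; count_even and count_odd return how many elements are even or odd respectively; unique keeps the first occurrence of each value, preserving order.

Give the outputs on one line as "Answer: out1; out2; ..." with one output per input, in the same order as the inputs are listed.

0; 2; 0; 0; 1

Execution, op by op:
  [45, -3, 11, -19] -> [-19] -> [19] -> 0
  [-1, 2, 11, 4, 39, -14] -> [4, 39, -14] -> [-4, -39, 14] -> 2
  [18, -37, -48] -> [] -> [] -> 0
  [-20, 15, 27] -> [] -> [] -> 0
  [-43, -42, -23, -21, -36] -> [-21, -36] -> [21, 36] -> 1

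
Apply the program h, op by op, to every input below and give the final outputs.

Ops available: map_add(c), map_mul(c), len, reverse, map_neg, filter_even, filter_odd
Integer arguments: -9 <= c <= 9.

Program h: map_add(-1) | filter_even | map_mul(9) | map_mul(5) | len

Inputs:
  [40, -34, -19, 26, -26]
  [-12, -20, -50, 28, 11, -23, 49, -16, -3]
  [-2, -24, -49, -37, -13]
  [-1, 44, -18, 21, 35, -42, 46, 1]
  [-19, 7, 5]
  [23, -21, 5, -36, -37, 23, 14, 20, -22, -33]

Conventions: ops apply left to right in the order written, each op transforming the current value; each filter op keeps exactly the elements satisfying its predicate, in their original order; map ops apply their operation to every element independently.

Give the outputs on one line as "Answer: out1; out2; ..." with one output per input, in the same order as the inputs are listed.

1; 4; 3; 4; 3; 6

Execution, op by op:
  [40, -34, -19, 26, -26] -> [39, -35, -20, 25, -27] -> [-20] -> [-180] -> [-900] -> 1
  [-12, -20, -50, 28, 11, -23, 49, -16, -3] -> [-13, -21, -51, 27, 10, -24, 48, -17, -4] -> [10, -24, 48, -4] -> [90, -216, 432, -36] -> [450, -1080, 2160, -180] -> 4
  [-2, -24, -49, -37, -13] -> [-3, -25, -50, -38, -14] -> [-50, -38, -14] -> [-450, -342, -126] -> [-2250, -1710, -630] -> 3
  [-1, 44, -18, 21, 35, -42, 46, 1] -> [-2, 43, -19, 20, 34, -43, 45, 0] -> [-2, 20, 34, 0] -> [-18, 180, 306, 0] -> [-90, 900, 1530, 0] -> 4
  [-19, 7, 5] -> [-20, 6, 4] -> [-20, 6, 4] -> [-180, 54, 36] -> [-900, 270, 180] -> 3
  [23, -21, 5, -36, -37, 23, 14, 20, -22, -33] -> [22, -22, 4, -37, -38, 22, 13, 19, -23, -34] -> [22, -22, 4, -38, 22, -34] -> [198, -198, 36, -342, 198, -306] -> [990, -990, 180, -1710, 990, -1530] -> 6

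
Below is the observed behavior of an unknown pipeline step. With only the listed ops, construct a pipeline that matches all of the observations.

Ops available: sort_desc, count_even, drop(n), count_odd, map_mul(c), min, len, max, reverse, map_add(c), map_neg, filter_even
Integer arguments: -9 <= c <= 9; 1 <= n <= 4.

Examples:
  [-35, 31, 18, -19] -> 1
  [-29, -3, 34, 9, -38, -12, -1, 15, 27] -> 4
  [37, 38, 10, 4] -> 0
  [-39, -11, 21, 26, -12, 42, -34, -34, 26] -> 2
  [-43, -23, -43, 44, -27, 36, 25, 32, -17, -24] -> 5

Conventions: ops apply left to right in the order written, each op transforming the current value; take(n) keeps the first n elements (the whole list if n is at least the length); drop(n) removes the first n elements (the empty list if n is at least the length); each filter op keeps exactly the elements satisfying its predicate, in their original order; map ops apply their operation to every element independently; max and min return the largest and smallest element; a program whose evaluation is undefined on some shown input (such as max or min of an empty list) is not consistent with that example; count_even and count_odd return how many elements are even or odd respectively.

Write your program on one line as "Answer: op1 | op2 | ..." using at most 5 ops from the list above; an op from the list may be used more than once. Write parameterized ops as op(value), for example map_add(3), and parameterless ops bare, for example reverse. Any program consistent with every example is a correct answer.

drop(1) | sort_desc | drop(2) | count_odd

Check, running the answer program on each example:
  [-35, 31, 18, -19] -> [31, 18, -19] -> [31, 18, -19] -> [-19] -> 1
  [-29, -3, 34, 9, -38, -12, -1, 15, 27] -> [-3, 34, 9, -38, -12, -1, 15, 27] -> [34, 27, 15, 9, -1, -3, -12, -38] -> [15, 9, -1, -3, -12, -38] -> 4
  [37, 38, 10, 4] -> [38, 10, 4] -> [38, 10, 4] -> [4] -> 0
  [-39, -11, 21, 26, -12, 42, -34, -34, 26] -> [-11, 21, 26, -12, 42, -34, -34, 26] -> [42, 26, 26, 21, -11, -12, -34, -34] -> [26, 21, -11, -12, -34, -34] -> 2
  [-43, -23, -43, 44, -27, 36, 25, 32, -17, -24] -> [-23, -43, 44, -27, 36, 25, 32, -17, -24] -> [44, 36, 32, 25, -17, -23, -24, -27, -43] -> [32, 25, -17, -23, -24, -27, -43] -> 5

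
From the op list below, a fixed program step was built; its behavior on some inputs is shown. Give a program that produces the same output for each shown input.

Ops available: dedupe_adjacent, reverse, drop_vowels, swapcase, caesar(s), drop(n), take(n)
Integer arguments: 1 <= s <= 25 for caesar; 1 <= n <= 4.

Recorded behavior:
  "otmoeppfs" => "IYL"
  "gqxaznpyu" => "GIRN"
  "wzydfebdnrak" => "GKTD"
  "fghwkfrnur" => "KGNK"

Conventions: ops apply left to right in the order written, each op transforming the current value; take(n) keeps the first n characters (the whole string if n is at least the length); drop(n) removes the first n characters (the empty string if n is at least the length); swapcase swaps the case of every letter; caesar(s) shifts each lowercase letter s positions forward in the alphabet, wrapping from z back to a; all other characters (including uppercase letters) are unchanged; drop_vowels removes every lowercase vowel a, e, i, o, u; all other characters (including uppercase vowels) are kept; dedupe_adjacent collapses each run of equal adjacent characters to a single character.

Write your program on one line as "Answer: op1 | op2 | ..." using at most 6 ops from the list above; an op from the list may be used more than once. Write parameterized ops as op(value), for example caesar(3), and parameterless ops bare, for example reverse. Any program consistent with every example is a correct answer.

caesar(19) | reverse | swapcase | take(4) | dedupe_adjacent | reverse

Check, running the answer program on each example:
  "otmoeppfs" -> "hmfhxiiyl" -> "lyiixhfmh" -> "LYIIXHFMH" -> "LYII" -> "LYI" -> "IYL"
  "gqxaznpyu" -> "zjqtsgirn" -> "nrigstqjz" -> "NRIGSTQJZ" -> "NRIG" -> "NRIG" -> "GIRN"
  "wzydfebdnrak" -> "psrwyxuwgktd" -> "dtkgwuxywrsp" -> "DTKGWUXYWRSP" -> "DTKG" -> "DTKG" -> "GKTD"
  "fghwkfrnur" -> "yzapdykgnk" -> "kngkydpazy" -> "KNGKYDPAZY" -> "KNGK" -> "KNGK" -> "KGNK"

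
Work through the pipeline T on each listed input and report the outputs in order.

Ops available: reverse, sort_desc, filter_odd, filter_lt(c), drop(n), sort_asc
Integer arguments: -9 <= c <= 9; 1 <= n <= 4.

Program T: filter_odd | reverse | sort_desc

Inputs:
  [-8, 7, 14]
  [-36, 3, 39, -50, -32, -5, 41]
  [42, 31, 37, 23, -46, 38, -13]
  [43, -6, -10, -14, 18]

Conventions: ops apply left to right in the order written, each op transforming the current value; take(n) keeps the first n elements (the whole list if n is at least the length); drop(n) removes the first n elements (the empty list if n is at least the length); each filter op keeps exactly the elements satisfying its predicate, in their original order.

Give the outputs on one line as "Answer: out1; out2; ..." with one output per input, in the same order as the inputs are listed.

Execution, op by op:
  [-8, 7, 14] -> [7] -> [7] -> [7]
  [-36, 3, 39, -50, -32, -5, 41] -> [3, 39, -5, 41] -> [41, -5, 39, 3] -> [41, 39, 3, -5]
  [42, 31, 37, 23, -46, 38, -13] -> [31, 37, 23, -13] -> [-13, 23, 37, 31] -> [37, 31, 23, -13]
  [43, -6, -10, -14, 18] -> [43] -> [43] -> [43]

[7]; [41, 39, 3, -5]; [37, 31, 23, -13]; [43]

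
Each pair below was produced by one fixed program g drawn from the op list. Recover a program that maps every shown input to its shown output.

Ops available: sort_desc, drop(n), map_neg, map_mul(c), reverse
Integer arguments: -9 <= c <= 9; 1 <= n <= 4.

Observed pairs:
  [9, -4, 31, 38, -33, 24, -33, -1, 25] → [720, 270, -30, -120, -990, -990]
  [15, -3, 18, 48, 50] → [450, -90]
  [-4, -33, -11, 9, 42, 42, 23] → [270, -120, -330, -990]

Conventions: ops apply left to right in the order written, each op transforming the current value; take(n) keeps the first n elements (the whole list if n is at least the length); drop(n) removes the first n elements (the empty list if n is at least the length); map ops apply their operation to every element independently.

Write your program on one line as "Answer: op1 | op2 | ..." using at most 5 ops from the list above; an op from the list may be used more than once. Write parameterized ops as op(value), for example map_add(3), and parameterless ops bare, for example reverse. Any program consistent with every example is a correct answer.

map_mul(5) | map_mul(6) | sort_desc | drop(3)

Check, running the answer program on each example:
  [9, -4, 31, 38, -33, 24, -33, -1, 25] -> [45, -20, 155, 190, -165, 120, -165, -5, 125] -> [270, -120, 930, 1140, -990, 720, -990, -30, 750] -> [1140, 930, 750, 720, 270, -30, -120, -990, -990] -> [720, 270, -30, -120, -990, -990]
  [15, -3, 18, 48, 50] -> [75, -15, 90, 240, 250] -> [450, -90, 540, 1440, 1500] -> [1500, 1440, 540, 450, -90] -> [450, -90]
  [-4, -33, -11, 9, 42, 42, 23] -> [-20, -165, -55, 45, 210, 210, 115] -> [-120, -990, -330, 270, 1260, 1260, 690] -> [1260, 1260, 690, 270, -120, -330, -990] -> [270, -120, -330, -990]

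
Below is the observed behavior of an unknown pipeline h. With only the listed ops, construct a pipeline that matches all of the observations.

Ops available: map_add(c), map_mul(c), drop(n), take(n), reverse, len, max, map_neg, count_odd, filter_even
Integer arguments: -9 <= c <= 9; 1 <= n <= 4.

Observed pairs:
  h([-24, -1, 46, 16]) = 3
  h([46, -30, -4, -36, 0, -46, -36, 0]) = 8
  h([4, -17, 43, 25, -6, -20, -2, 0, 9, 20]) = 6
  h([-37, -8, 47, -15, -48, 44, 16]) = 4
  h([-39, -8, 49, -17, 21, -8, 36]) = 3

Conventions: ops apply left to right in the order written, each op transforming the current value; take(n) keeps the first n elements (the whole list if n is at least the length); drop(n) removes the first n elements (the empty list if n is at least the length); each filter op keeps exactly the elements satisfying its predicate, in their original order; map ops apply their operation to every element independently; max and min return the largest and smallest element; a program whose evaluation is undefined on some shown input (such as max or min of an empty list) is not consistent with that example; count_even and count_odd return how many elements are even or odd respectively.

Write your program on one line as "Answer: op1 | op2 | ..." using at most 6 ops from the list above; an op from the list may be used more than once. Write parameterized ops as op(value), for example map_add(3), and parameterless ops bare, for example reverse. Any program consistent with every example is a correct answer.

reverse | map_add(-6) | filter_even | map_neg | len

Check, running the answer program on each example:
  [-24, -1, 46, 16] -> [16, 46, -1, -24] -> [10, 40, -7, -30] -> [10, 40, -30] -> [-10, -40, 30] -> 3
  [46, -30, -4, -36, 0, -46, -36, 0] -> [0, -36, -46, 0, -36, -4, -30, 46] -> [-6, -42, -52, -6, -42, -10, -36, 40] -> [-6, -42, -52, -6, -42, -10, -36, 40] -> [6, 42, 52, 6, 42, 10, 36, -40] -> 8
  [4, -17, 43, 25, -6, -20, -2, 0, 9, 20] -> [20, 9, 0, -2, -20, -6, 25, 43, -17, 4] -> [14, 3, -6, -8, -26, -12, 19, 37, -23, -2] -> [14, -6, -8, -26, -12, -2] -> [-14, 6, 8, 26, 12, 2] -> 6
  [-37, -8, 47, -15, -48, 44, 16] -> [16, 44, -48, -15, 47, -8, -37] -> [10, 38, -54, -21, 41, -14, -43] -> [10, 38, -54, -14] -> [-10, -38, 54, 14] -> 4
  [-39, -8, 49, -17, 21, -8, 36] -> [36, -8, 21, -17, 49, -8, -39] -> [30, -14, 15, -23, 43, -14, -45] -> [30, -14, -14] -> [-30, 14, 14] -> 3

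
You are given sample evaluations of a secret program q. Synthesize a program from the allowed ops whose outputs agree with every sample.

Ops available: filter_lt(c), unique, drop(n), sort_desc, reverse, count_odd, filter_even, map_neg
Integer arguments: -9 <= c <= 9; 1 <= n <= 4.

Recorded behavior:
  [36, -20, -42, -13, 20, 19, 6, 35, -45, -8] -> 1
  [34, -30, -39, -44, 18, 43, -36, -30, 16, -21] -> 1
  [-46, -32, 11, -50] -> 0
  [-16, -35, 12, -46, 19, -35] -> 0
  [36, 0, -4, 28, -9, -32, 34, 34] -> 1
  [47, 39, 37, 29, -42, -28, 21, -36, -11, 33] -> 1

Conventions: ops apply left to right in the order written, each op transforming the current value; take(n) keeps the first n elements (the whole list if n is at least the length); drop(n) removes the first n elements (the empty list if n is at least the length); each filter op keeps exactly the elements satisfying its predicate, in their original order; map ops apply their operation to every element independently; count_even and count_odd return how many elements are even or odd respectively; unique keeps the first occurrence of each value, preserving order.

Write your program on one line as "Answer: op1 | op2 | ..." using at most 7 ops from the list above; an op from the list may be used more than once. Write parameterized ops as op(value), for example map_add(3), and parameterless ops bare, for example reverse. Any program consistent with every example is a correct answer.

unique | drop(4) | filter_lt(8) | reverse | sort_desc | count_odd

Check, running the answer program on each example:
  [36, -20, -42, -13, 20, 19, 6, 35, -45, -8] -> [36, -20, -42, -13, 20, 19, 6, 35, -45, -8] -> [20, 19, 6, 35, -45, -8] -> [6, -45, -8] -> [-8, -45, 6] -> [6, -8, -45] -> 1
  [34, -30, -39, -44, 18, 43, -36, -30, 16, -21] -> [34, -30, -39, -44, 18, 43, -36, 16, -21] -> [18, 43, -36, 16, -21] -> [-36, -21] -> [-21, -36] -> [-21, -36] -> 1
  [-46, -32, 11, -50] -> [-46, -32, 11, -50] -> [] -> [] -> [] -> [] -> 0
  [-16, -35, 12, -46, 19, -35] -> [-16, -35, 12, -46, 19] -> [19] -> [] -> [] -> [] -> 0
  [36, 0, -4, 28, -9, -32, 34, 34] -> [36, 0, -4, 28, -9, -32, 34] -> [-9, -32, 34] -> [-9, -32] -> [-32, -9] -> [-9, -32] -> 1
  [47, 39, 37, 29, -42, -28, 21, -36, -11, 33] -> [47, 39, 37, 29, -42, -28, 21, -36, -11, 33] -> [-42, -28, 21, -36, -11, 33] -> [-42, -28, -36, -11] -> [-11, -36, -28, -42] -> [-11, -28, -36, -42] -> 1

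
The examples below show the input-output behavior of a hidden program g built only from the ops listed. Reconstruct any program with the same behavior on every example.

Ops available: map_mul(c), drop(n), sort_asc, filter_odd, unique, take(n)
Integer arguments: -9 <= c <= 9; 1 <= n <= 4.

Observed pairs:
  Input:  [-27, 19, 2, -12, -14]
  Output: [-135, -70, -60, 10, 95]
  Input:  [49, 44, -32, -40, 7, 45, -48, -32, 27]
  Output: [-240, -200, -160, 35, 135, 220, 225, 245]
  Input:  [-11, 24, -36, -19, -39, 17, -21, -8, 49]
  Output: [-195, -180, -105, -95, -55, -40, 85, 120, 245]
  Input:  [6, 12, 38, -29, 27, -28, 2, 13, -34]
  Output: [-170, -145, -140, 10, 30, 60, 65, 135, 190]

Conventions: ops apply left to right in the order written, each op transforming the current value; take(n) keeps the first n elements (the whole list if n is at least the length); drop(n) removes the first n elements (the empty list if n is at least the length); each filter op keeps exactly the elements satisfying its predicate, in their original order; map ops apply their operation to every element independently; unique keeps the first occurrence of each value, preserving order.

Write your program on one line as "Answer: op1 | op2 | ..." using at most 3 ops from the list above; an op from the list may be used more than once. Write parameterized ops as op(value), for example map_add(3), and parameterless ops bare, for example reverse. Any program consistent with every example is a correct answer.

map_mul(5) | sort_asc | unique

Check, running the answer program on each example:
  [-27, 19, 2, -12, -14] -> [-135, 95, 10, -60, -70] -> [-135, -70, -60, 10, 95] -> [-135, -70, -60, 10, 95]
  [49, 44, -32, -40, 7, 45, -48, -32, 27] -> [245, 220, -160, -200, 35, 225, -240, -160, 135] -> [-240, -200, -160, -160, 35, 135, 220, 225, 245] -> [-240, -200, -160, 35, 135, 220, 225, 245]
  [-11, 24, -36, -19, -39, 17, -21, -8, 49] -> [-55, 120, -180, -95, -195, 85, -105, -40, 245] -> [-195, -180, -105, -95, -55, -40, 85, 120, 245] -> [-195, -180, -105, -95, -55, -40, 85, 120, 245]
  [6, 12, 38, -29, 27, -28, 2, 13, -34] -> [30, 60, 190, -145, 135, -140, 10, 65, -170] -> [-170, -145, -140, 10, 30, 60, 65, 135, 190] -> [-170, -145, -140, 10, 30, 60, 65, 135, 190]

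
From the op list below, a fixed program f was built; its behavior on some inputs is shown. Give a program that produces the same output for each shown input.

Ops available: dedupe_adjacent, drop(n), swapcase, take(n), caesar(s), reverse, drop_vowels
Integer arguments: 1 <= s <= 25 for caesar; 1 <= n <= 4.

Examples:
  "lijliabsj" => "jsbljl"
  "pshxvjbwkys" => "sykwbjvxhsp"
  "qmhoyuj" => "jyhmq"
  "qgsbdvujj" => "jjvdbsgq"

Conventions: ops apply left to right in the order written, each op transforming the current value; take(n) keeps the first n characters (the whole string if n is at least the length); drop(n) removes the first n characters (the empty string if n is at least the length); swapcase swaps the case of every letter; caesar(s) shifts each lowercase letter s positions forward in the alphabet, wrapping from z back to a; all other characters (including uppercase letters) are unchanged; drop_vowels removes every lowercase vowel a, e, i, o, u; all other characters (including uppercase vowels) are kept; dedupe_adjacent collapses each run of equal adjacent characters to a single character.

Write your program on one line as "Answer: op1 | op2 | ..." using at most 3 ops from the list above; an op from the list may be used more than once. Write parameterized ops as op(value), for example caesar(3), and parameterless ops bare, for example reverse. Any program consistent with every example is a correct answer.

reverse | drop_vowels

Check, running the answer program on each example:
  "lijliabsj" -> "jsbailjil" -> "jsbljl"
  "pshxvjbwkys" -> "sykwbjvxhsp" -> "sykwbjvxhsp"
  "qmhoyuj" -> "juyohmq" -> "jyhmq"
  "qgsbdvujj" -> "jjuvdbsgq" -> "jjvdbsgq"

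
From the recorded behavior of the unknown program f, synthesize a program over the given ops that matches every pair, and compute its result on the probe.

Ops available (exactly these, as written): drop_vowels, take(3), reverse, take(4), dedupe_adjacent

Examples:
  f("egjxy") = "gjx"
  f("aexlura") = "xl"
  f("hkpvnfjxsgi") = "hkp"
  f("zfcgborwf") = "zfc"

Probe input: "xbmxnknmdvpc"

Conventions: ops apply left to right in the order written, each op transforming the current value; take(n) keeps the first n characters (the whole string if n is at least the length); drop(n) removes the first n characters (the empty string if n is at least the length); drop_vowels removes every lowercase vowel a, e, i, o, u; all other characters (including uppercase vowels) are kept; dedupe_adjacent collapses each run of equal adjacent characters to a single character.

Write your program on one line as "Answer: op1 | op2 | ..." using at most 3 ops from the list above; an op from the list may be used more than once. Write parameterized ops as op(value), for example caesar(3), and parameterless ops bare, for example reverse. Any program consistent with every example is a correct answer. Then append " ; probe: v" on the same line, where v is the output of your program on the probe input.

take(4) | drop_vowels | take(3) ; probe: "xbm"

Check, running the answer program on each example:
  "egjxy" -> "egjx" -> "gjx" -> "gjx"
  "aexlura" -> "aexl" -> "xl" -> "xl"
  "hkpvnfjxsgi" -> "hkpv" -> "hkpv" -> "hkp"
  "zfcgborwf" -> "zfcg" -> "zfcg" -> "zfc"
  probe: "xbmxnknmdvpc" -> "xbmx" -> "xbmx" -> "xbm"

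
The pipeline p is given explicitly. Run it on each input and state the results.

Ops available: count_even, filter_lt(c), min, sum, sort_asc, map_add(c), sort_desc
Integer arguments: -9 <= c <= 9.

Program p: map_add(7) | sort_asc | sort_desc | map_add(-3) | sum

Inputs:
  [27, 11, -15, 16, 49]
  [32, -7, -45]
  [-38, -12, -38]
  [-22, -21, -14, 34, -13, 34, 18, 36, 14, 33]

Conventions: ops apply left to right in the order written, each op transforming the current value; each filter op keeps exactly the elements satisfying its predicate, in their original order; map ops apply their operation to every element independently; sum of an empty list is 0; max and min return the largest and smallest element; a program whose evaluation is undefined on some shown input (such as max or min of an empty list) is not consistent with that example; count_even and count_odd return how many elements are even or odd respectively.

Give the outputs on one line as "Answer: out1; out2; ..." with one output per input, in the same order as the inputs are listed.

108; -8; -76; 139

Execution, op by op:
  [27, 11, -15, 16, 49] -> [34, 18, -8, 23, 56] -> [-8, 18, 23, 34, 56] -> [56, 34, 23, 18, -8] -> [53, 31, 20, 15, -11] -> 108
  [32, -7, -45] -> [39, 0, -38] -> [-38, 0, 39] -> [39, 0, -38] -> [36, -3, -41] -> -8
  [-38, -12, -38] -> [-31, -5, -31] -> [-31, -31, -5] -> [-5, -31, -31] -> [-8, -34, -34] -> -76
  [-22, -21, -14, 34, -13, 34, 18, 36, 14, 33] -> [-15, -14, -7, 41, -6, 41, 25, 43, 21, 40] -> [-15, -14, -7, -6, 21, 25, 40, 41, 41, 43] -> [43, 41, 41, 40, 25, 21, -6, -7, -14, -15] -> [40, 38, 38, 37, 22, 18, -9, -10, -17, -18] -> 139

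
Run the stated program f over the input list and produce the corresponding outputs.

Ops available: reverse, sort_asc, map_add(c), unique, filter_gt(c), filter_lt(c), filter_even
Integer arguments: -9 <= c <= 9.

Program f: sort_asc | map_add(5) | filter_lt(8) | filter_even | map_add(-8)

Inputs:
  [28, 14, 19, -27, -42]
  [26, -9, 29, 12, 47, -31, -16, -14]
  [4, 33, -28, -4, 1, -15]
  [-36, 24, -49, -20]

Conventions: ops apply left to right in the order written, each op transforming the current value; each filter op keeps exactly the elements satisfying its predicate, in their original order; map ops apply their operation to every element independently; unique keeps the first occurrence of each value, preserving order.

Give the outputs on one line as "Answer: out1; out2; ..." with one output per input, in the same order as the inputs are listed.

[-30]; [-34, -12]; [-18, -2]; [-52]

Execution, op by op:
  [28, 14, 19, -27, -42] -> [-42, -27, 14, 19, 28] -> [-37, -22, 19, 24, 33] -> [-37, -22] -> [-22] -> [-30]
  [26, -9, 29, 12, 47, -31, -16, -14] -> [-31, -16, -14, -9, 12, 26, 29, 47] -> [-26, -11, -9, -4, 17, 31, 34, 52] -> [-26, -11, -9, -4] -> [-26, -4] -> [-34, -12]
  [4, 33, -28, -4, 1, -15] -> [-28, -15, -4, 1, 4, 33] -> [-23, -10, 1, 6, 9, 38] -> [-23, -10, 1, 6] -> [-10, 6] -> [-18, -2]
  [-36, 24, -49, -20] -> [-49, -36, -20, 24] -> [-44, -31, -15, 29] -> [-44, -31, -15] -> [-44] -> [-52]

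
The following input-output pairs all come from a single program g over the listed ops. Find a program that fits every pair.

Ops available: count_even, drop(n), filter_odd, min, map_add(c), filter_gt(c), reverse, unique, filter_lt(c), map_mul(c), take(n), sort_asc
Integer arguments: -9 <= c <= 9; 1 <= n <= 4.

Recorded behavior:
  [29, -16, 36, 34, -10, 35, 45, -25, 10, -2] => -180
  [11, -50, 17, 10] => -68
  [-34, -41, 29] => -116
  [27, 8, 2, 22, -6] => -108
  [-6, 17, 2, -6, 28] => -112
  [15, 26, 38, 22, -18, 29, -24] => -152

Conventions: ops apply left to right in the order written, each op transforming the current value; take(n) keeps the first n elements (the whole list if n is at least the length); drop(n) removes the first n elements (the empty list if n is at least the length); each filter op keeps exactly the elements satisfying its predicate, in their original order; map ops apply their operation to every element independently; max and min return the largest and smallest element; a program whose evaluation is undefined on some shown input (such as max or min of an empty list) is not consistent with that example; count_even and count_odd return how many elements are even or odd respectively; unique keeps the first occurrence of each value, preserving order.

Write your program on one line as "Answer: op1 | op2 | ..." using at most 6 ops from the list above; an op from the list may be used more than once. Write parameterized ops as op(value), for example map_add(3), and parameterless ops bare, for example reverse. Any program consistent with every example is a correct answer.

reverse | map_mul(-4) | sort_asc | take(2) | min

Check, running the answer program on each example:
  [29, -16, 36, 34, -10, 35, 45, -25, 10, -2] -> [-2, 10, -25, 45, 35, -10, 34, 36, -16, 29] -> [8, -40, 100, -180, -140, 40, -136, -144, 64, -116] -> [-180, -144, -140, -136, -116, -40, 8, 40, 64, 100] -> [-180, -144] -> -180
  [11, -50, 17, 10] -> [10, 17, -50, 11] -> [-40, -68, 200, -44] -> [-68, -44, -40, 200] -> [-68, -44] -> -68
  [-34, -41, 29] -> [29, -41, -34] -> [-116, 164, 136] -> [-116, 136, 164] -> [-116, 136] -> -116
  [27, 8, 2, 22, -6] -> [-6, 22, 2, 8, 27] -> [24, -88, -8, -32, -108] -> [-108, -88, -32, -8, 24] -> [-108, -88] -> -108
  [-6, 17, 2, -6, 28] -> [28, -6, 2, 17, -6] -> [-112, 24, -8, -68, 24] -> [-112, -68, -8, 24, 24] -> [-112, -68] -> -112
  [15, 26, 38, 22, -18, 29, -24] -> [-24, 29, -18, 22, 38, 26, 15] -> [96, -116, 72, -88, -152, -104, -60] -> [-152, -116, -104, -88, -60, 72, 96] -> [-152, -116] -> -152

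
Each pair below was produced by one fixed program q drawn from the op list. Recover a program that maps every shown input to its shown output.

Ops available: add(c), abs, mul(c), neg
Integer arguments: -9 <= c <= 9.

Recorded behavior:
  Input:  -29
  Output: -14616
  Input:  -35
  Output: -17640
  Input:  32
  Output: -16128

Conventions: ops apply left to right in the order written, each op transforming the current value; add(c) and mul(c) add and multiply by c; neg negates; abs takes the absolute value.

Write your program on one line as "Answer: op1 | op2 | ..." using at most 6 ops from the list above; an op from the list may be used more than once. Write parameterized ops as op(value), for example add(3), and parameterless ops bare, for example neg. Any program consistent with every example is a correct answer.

mul(-6) | mul(2) | abs | mul(-7) | abs | mul(-6)

Check, running the answer program on each example:
  -29 -> 174 -> 348 -> 348 -> -2436 -> 2436 -> -14616
  -35 -> 210 -> 420 -> 420 -> -2940 -> 2940 -> -17640
  32 -> -192 -> -384 -> 384 -> -2688 -> 2688 -> -16128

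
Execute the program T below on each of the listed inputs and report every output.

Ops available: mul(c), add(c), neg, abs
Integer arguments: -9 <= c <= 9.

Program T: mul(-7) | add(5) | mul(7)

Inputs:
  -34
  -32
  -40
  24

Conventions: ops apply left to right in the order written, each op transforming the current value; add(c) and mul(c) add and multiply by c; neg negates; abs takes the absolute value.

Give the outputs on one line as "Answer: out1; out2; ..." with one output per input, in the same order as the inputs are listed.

Execution, op by op:
  -34 -> 238 -> 243 -> 1701
  -32 -> 224 -> 229 -> 1603
  -40 -> 280 -> 285 -> 1995
  24 -> -168 -> -163 -> -1141

1701; 1603; 1995; -1141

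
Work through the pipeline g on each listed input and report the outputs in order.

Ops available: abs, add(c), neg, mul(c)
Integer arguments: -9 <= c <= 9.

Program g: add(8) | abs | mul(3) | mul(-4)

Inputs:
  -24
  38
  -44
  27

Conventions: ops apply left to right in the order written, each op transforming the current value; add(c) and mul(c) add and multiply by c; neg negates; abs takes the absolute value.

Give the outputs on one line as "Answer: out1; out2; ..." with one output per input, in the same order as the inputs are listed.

Execution, op by op:
  -24 -> -16 -> 16 -> 48 -> -192
  38 -> 46 -> 46 -> 138 -> -552
  -44 -> -36 -> 36 -> 108 -> -432
  27 -> 35 -> 35 -> 105 -> -420

-192; -552; -432; -420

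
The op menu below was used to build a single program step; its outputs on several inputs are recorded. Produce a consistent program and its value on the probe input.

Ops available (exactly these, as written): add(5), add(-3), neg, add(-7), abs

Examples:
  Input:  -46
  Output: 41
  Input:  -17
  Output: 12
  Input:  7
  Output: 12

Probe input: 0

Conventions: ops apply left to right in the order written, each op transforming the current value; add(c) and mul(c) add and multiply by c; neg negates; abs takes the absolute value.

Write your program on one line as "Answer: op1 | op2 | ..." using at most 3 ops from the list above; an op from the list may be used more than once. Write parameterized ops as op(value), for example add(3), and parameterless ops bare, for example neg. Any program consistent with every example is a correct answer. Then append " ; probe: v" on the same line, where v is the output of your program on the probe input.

add(5) | neg | abs ; probe: 5

Check, running the answer program on each example:
  -46 -> -41 -> 41 -> 41
  -17 -> -12 -> 12 -> 12
  7 -> 12 -> -12 -> 12
  probe: 0 -> 5 -> -5 -> 5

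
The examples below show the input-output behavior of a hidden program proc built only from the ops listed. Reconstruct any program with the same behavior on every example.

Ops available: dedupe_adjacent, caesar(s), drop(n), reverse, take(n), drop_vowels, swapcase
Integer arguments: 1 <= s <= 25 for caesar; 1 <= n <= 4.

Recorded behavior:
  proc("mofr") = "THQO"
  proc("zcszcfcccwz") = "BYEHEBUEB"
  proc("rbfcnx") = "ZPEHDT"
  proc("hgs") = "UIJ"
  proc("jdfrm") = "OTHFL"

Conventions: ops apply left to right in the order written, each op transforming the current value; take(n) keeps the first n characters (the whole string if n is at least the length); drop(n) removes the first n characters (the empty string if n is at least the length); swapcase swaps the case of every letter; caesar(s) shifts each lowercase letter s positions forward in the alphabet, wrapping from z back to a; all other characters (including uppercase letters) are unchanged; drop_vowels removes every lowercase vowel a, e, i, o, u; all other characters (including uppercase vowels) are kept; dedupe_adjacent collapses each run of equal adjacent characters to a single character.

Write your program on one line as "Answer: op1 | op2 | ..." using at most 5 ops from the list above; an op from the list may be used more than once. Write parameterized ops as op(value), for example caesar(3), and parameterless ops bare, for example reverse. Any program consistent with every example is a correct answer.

dedupe_adjacent | caesar(2) | swapcase | reverse

Check, running the answer program on each example:
  "mofr" -> "mofr" -> "oqht" -> "OQHT" -> "THQO"
  "zcszcfcccwz" -> "zcszcfcwz" -> "beubeheyb" -> "BEUBEHEYB" -> "BYEHEBUEB"
  "rbfcnx" -> "rbfcnx" -> "tdhepz" -> "TDHEPZ" -> "ZPEHDT"
  "hgs" -> "hgs" -> "jiu" -> "JIU" -> "UIJ"
  "jdfrm" -> "jdfrm" -> "lfhto" -> "LFHTO" -> "OTHFL"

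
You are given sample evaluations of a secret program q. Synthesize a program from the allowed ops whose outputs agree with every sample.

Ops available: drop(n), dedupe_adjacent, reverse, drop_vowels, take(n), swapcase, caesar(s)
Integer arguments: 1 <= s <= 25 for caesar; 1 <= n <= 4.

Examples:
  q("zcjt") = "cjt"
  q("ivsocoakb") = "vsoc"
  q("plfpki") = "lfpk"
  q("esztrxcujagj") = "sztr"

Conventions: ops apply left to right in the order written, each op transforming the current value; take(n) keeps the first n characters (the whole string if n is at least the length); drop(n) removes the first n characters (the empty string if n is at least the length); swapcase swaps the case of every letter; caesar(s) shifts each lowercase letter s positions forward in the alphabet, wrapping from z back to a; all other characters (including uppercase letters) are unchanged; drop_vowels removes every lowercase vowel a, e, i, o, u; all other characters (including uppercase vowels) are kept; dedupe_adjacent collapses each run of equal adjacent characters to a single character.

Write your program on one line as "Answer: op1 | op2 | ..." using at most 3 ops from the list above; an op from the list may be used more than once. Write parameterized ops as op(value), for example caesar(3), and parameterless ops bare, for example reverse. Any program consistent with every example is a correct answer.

drop(1) | take(4)

Check, running the answer program on each example:
  "zcjt" -> "cjt" -> "cjt"
  "ivsocoakb" -> "vsocoakb" -> "vsoc"
  "plfpki" -> "lfpki" -> "lfpk"
  "esztrxcujagj" -> "sztrxcujagj" -> "sztr"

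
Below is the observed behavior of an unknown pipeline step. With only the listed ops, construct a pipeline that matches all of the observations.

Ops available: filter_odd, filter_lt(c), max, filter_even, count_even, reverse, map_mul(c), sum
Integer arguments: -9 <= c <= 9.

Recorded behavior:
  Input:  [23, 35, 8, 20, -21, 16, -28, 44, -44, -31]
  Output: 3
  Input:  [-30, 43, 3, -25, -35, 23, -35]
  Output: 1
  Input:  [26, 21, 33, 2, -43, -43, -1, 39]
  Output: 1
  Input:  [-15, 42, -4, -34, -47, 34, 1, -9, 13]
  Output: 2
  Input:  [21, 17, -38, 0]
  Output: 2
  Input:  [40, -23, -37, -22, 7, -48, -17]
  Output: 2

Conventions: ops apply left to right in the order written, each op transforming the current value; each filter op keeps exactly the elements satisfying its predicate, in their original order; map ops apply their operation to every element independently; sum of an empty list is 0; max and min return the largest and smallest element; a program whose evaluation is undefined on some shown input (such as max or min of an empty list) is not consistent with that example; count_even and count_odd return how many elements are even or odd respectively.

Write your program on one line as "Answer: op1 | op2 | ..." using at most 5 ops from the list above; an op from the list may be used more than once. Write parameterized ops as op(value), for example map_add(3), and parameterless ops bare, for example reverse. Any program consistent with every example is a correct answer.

reverse | filter_lt(9) | reverse | count_even

Check, running the answer program on each example:
  [23, 35, 8, 20, -21, 16, -28, 44, -44, -31] -> [-31, -44, 44, -28, 16, -21, 20, 8, 35, 23] -> [-31, -44, -28, -21, 8] -> [8, -21, -28, -44, -31] -> 3
  [-30, 43, 3, -25, -35, 23, -35] -> [-35, 23, -35, -25, 3, 43, -30] -> [-35, -35, -25, 3, -30] -> [-30, 3, -25, -35, -35] -> 1
  [26, 21, 33, 2, -43, -43, -1, 39] -> [39, -1, -43, -43, 2, 33, 21, 26] -> [-1, -43, -43, 2] -> [2, -43, -43, -1] -> 1
  [-15, 42, -4, -34, -47, 34, 1, -9, 13] -> [13, -9, 1, 34, -47, -34, -4, 42, -15] -> [-9, 1, -47, -34, -4, -15] -> [-15, -4, -34, -47, 1, -9] -> 2
  [21, 17, -38, 0] -> [0, -38, 17, 21] -> [0, -38] -> [-38, 0] -> 2
  [40, -23, -37, -22, 7, -48, -17] -> [-17, -48, 7, -22, -37, -23, 40] -> [-17, -48, 7, -22, -37, -23] -> [-23, -37, -22, 7, -48, -17] -> 2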